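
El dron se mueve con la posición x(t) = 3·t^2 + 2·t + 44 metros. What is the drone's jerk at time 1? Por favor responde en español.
Partiendo de la posición x(t) = 3·t^2 + 2·t + 44, tomamos 3 derivadas. Tomando d/dt de x(t), encontramos v(t) = 6·t + 2. Tomando d/dt de v(t), encontramos a(t) = 6. La derivada de la aceleración da la sacudida: j(t) = 0. De la ecuación de la sacudida j(t) = 0, sustituimos t = 1 para obtener j = 0.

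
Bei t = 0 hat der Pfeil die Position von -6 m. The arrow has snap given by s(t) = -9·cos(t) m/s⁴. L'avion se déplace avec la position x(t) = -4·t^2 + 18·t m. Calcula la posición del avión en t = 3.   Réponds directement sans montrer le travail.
La posición en t = 3 es x = 18.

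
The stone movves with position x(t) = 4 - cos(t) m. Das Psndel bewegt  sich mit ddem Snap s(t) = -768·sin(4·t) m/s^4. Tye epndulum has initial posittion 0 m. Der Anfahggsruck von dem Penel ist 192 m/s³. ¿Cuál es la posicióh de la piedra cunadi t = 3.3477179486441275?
De la ecuación de la posición x(t) = 4 - cos(t), sustituimos t = 3.3477179486441275 para obtener x = 4.97883129156259.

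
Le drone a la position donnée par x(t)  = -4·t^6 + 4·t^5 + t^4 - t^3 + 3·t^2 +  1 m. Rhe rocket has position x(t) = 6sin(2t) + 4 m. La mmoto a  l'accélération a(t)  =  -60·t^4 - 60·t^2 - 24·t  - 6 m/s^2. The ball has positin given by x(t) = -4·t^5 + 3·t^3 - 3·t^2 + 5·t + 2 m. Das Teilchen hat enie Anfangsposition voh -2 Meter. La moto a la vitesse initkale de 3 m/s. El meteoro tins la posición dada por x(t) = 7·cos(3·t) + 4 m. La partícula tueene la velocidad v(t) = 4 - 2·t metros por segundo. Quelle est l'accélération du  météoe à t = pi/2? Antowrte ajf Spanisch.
Partiendo de la posición x(t) = 7·cos(3·t) + 4, tomamos 2 derivadas. Tomando d/dt de x(t), encontramos v(t) = -21·sin(3·t). Derivando la velocidad, obtenemos la aceleración: a(t) = -63·cos(3·t). De la ecuación de la aceleración a(t) = -63·cos(3·t), sustituimos t = pi/2 para obtener a = 0.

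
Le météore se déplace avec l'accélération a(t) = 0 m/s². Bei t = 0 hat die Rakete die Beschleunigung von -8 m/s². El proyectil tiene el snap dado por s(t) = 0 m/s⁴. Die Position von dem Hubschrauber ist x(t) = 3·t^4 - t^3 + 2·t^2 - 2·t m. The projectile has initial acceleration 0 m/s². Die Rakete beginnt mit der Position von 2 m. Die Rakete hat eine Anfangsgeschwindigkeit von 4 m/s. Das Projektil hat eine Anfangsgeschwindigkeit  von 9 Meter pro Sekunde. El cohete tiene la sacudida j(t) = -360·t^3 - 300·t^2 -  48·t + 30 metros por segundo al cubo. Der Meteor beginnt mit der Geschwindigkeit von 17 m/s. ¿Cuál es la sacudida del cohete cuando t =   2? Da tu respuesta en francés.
En utilisant j(t) = -360·t^3 - 300·t^2 - 48·t + 30 et en substituant t = 2, nous trouvons j = -4146.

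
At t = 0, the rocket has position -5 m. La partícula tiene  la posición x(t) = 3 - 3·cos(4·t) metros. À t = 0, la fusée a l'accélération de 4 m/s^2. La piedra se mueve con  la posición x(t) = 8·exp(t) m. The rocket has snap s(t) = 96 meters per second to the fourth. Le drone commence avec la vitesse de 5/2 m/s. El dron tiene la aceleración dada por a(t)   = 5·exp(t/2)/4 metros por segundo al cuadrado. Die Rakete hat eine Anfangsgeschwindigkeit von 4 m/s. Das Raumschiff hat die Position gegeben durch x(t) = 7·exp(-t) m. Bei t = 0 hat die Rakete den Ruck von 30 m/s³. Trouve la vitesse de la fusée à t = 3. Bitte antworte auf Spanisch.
Para resolver esto, necesitamos tomar 3 integrales de nuestra ecuación del snap s(t) = 96. La antiderivada del snap es la sacudida. Usando j(0) = 30, obtenemos j(t) = 96·t + 30. Tomando ∫j(t)dt y aplicando a(0) = 4, encontramos a(t) = 48·t^2 + 30·t + 4. La antiderivada de la aceleración, con v(0) = 4, da la velocidad: v(t) = 16·t^3 + 15·t^2 + 4·t + 4. Usando v(t) = 16·t^3 + 15·t^2 + 4·t + 4 y sustituyendo t = 3, encontramos v = 583.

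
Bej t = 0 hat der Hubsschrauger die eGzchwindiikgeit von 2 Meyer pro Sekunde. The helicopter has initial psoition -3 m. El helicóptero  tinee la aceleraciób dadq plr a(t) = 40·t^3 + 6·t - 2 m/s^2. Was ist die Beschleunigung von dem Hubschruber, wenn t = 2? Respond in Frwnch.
Nous avons l'accélération a(t) = 40·t^3 + 6·t - 2. En substituant t = 2: a(2) = 330.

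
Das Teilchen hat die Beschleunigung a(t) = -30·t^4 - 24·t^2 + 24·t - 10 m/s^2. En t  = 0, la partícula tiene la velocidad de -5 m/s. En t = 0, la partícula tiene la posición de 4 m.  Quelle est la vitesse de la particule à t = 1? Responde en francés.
Nous devons trouver l'intégrale de notre équation de l'accélération a(t) = -30·t^4 - 24·t^2 + 24·t - 10 1 fois. L'intégrale de l'accélération est la vitesse. En utilisant v(0) = -5, nous obtenons v(t) = -6·t^5 - 8·t^3 + 12·t^2 - 10·t - 5. En utilisant v(t) = -6·t^5 - 8·t^3 + 12·t^2 - 10·t - 5 et en substituant t = 1, nous trouvons v = -17.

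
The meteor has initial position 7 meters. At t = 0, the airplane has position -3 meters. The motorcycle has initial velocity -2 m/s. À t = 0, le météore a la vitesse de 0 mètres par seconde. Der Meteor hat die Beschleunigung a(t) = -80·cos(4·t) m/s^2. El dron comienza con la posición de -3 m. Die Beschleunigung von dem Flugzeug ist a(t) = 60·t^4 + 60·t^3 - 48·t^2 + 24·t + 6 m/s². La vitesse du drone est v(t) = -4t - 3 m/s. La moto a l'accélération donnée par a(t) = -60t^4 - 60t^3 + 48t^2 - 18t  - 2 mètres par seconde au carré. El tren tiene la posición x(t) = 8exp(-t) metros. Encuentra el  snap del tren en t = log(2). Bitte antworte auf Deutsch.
Ausgehend von der Position x(t) = 8·exp(-t), nehmen wir 4 Ableitungen. Durch Ableiten von der Position erhalten wir die Geschwindigkeit: v(t) = -8·exp(-t). Mit d/dt von v(t) finden wir a(t) = 8·exp(-t). Die Ableitung von der Beschleunigung ergibt den Ruck: j(t) = -8·exp(-t). Die Ableitung von dem Ruck ergibt den Snap: s(t) = 8·exp(-t). Wir haben den Snap s(t) = 8·exp(-t). Durch Einsetzen von t = log(2): s(log(2)) = 4.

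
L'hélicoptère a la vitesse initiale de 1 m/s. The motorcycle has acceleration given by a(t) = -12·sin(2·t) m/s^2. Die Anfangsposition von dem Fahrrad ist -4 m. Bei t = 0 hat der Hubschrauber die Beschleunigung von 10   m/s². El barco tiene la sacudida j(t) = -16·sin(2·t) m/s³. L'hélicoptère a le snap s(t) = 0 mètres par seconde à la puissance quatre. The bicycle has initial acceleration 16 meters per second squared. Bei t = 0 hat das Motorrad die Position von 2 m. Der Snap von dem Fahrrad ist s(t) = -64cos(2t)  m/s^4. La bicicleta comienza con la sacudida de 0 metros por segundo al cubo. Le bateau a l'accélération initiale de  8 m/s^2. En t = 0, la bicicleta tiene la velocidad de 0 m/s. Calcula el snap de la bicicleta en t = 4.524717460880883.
Tenemos el snap s(t) = -64·cos(2·t). Sustituyendo t = 4.524717460880883: s(4.524717460880883) = 59.5444429696505.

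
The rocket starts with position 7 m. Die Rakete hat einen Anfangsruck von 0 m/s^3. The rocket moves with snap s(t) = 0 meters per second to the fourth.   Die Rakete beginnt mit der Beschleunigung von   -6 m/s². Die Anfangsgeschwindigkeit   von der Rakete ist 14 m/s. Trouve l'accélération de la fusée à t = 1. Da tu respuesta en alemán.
Wir müssen das Integral unserer Gleichung für den Snap s(t) = 0 2-mal finden. Das Integral von dem Snap, mit j(0) = 0, ergibt den Ruck: j(t) = 0. Das Integral von dem Ruck, mit a(0) = -6, ergibt die Beschleunigung: a(t) = -6. Aus der Gleichung für die Beschleunigung a(t) = -6, setzen wir t = 1 ein und erhalten a = -6.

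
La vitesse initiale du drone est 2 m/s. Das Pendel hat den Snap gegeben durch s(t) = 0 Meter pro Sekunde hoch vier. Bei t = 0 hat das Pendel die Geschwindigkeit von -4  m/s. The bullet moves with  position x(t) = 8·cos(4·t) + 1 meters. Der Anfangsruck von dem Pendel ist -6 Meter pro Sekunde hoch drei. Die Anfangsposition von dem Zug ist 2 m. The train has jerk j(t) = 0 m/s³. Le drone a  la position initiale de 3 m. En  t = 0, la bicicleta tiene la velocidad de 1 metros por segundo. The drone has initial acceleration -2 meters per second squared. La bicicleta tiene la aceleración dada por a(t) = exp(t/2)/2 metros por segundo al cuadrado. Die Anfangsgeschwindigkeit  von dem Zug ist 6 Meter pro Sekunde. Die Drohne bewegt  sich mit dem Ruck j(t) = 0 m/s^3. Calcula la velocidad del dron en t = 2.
Necesitamos integrar nuestra ecuación de la sacudida j(t) = 0 2 veces. La antiderivada de la sacudida, con a(0) = -2, da la aceleración: a(t) = -2. La antiderivada de la aceleración es la velocidad. Usando v(0) = 2, obtenemos v(t) = 2 - 2·t. Tenemos la velocidad v(t) = 2 - 2·t. Sustituyendo t = 2: v(2) = -2.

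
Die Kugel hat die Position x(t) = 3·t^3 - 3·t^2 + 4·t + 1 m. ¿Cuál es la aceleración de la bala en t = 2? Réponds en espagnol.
Para resolver esto, necesitamos tomar 2 derivadas de nuestra ecuación de la posición x(t) = 3·t^3 - 3·t^2 + 4·t + 1. La derivada de la posición da la velocidad: v(t) = 9·t^2 - 6·t + 4. La derivada de la velocidad da la aceleración: a(t) = 18·t - 6. Tenemos la aceleración a(t) = 18·t - 6. Sustituyendo t = 2: a(2) = 30.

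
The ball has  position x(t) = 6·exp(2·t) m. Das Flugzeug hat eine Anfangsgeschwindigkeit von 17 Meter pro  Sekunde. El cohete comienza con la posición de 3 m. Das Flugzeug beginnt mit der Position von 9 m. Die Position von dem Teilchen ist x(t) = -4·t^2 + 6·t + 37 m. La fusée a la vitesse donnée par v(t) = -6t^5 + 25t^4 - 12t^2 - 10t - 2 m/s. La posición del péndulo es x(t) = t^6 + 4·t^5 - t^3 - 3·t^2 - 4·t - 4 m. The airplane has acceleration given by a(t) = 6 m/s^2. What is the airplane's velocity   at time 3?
To solve this, we need to take 1 antiderivative of our acceleration equation a(t) = 6. The integral of acceleration, with v(0) = 17, gives velocity: v(t) = 6·t + 17. From the given velocity equation v(t) = 6·t + 17, we substitute t = 3 to get v = 35.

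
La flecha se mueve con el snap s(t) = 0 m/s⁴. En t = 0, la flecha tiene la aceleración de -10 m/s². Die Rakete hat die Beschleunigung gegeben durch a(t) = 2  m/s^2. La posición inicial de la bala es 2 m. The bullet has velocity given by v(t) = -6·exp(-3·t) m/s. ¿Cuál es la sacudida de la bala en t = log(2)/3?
Debemos derivar nuestra ecuación de la velocidad v(t) = -6·exp(-3·t) 2 veces. La derivada de la velocidad da la aceleración: a(t) = 18·exp(-3·t). Derivando la aceleración, obtenemos la sacudida: j(t) = -54·exp(-3·t). Usando j(t) = -54·exp(-3·t) y sustituyendo t = log(2)/3, encontramos j = -27.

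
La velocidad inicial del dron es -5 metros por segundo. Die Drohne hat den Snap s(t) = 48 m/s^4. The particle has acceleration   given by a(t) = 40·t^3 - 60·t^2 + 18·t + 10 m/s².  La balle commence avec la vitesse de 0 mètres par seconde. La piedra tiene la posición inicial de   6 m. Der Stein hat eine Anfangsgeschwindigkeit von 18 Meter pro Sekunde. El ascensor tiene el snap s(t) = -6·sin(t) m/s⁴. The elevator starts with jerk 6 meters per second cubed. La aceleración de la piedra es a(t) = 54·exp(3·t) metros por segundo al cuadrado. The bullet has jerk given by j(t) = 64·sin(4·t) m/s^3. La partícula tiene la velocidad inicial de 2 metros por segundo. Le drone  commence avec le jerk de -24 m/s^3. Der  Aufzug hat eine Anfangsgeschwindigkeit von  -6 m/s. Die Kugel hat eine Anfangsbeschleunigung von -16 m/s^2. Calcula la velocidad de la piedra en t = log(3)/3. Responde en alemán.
Wir müssen die Stammfunktion unserer Gleichung für die Beschleunigung a(t) = 54·exp(3·t) 1-mal finden. Mit ∫a(t)dt und Anwendung von v(0) = 18, finden wir v(t) = 18·exp(3·t). Mit v(t) = 18·exp(3·t) und Einsetzen von t = log(3)/3, finden wir v = 54.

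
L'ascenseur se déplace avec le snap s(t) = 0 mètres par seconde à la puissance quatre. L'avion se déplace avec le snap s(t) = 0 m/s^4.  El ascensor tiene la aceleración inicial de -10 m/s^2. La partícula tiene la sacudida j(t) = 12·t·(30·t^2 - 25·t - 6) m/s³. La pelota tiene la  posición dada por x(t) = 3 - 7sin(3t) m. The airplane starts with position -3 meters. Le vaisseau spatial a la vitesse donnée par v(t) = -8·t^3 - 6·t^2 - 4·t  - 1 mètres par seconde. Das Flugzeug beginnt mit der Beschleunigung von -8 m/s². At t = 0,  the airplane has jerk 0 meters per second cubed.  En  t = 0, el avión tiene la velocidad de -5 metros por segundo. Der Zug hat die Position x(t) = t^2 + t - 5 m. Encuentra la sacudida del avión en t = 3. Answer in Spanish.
Para resolver esto, necesitamos tomar 1 integral de nuestra ecuación del snap s(t) = 0. Tomando ∫s(t)dt y aplicando j(0) = 0, encontramos j(t) = 0. Usando j(t) = 0 y sustituyendo t = 3, encontramos j = 0.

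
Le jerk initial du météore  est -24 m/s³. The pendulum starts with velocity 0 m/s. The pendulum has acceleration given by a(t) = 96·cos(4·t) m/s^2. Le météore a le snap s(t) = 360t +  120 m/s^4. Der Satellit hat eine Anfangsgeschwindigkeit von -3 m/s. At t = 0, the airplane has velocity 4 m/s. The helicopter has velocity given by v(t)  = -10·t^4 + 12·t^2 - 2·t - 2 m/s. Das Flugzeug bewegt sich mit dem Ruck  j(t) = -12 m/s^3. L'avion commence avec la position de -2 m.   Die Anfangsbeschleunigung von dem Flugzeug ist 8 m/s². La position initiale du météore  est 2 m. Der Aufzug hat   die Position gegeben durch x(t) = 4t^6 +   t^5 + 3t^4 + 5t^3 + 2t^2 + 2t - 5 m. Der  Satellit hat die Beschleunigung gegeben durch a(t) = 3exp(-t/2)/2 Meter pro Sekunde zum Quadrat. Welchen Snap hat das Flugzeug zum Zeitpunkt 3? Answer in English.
To solve this, we need to take 1 derivative of our jerk equation j(t) = -12. Differentiating jerk, we get snap: s(t) = 0. Using s(t) = 0 and substituting t = 3, we find s = 0.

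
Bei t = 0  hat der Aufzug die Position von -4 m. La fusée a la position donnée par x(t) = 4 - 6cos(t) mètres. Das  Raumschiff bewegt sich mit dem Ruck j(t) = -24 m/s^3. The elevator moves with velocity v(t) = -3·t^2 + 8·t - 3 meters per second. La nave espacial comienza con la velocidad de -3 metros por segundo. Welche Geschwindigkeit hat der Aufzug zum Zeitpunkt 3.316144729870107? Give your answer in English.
From the given velocity equation v(t) = -3·t^2 + 8·t - 3, we substitute t = 3.316144729870107 to get v = -9.46128976937500.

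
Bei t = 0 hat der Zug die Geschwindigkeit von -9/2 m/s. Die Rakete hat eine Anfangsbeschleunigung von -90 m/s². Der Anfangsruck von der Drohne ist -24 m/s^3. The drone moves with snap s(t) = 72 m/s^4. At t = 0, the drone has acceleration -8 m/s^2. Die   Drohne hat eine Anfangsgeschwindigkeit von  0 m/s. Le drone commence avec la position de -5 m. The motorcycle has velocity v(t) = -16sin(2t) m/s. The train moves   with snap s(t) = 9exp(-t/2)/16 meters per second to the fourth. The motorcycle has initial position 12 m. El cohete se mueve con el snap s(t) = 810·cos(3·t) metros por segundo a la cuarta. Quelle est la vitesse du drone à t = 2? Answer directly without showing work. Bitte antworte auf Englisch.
At t = 2, v = 32.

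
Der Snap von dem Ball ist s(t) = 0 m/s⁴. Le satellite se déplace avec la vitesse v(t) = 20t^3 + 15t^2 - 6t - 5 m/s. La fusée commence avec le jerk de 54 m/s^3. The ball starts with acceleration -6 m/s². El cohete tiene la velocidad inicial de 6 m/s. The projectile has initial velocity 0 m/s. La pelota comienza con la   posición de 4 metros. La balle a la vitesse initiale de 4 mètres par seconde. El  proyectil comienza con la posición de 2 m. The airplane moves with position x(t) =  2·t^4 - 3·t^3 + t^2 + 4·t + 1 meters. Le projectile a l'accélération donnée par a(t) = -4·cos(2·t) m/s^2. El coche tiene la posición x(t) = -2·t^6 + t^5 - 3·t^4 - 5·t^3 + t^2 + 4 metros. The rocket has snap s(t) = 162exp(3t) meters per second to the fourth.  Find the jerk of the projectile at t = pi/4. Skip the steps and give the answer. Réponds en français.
La réponse est 8.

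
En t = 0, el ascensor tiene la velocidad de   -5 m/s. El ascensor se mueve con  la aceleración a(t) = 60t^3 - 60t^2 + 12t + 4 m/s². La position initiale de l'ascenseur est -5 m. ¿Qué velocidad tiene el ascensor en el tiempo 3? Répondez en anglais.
We must find the integral of our acceleration equation a(t) = 60·t^3 - 60·t^2 + 12·t + 4 1 time. The antiderivative of acceleration is velocity. Using v(0) = -5, we get v(t) = 15·t^4 - 20·t^3 + 6·t^2 + 4·t - 5. Using v(t) = 15·t^4 - 20·t^3 + 6·t^2 + 4·t - 5 and substituting t = 3, we find v = 736.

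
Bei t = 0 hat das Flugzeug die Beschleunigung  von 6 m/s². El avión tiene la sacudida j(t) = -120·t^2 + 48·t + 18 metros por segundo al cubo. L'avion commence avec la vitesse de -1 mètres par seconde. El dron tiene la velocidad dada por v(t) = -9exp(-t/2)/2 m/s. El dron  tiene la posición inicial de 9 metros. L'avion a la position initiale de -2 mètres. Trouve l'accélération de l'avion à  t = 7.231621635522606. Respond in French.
En partant du jerk j(t) = -120·t^2 + 48·t + 18, nous prenons 1 primitive. En intégrant le jerk et en utilisant la condition initiale a(0) = 6, nous obtenons a(t) = -40·t^3 + 24·t^2 + 18·t + 6. En utilisant a(t) = -40·t^3 + 24·t^2 + 18·t + 6 et en substituant t = 7.231621635522606, nous trouvons a = -13736.2154477370.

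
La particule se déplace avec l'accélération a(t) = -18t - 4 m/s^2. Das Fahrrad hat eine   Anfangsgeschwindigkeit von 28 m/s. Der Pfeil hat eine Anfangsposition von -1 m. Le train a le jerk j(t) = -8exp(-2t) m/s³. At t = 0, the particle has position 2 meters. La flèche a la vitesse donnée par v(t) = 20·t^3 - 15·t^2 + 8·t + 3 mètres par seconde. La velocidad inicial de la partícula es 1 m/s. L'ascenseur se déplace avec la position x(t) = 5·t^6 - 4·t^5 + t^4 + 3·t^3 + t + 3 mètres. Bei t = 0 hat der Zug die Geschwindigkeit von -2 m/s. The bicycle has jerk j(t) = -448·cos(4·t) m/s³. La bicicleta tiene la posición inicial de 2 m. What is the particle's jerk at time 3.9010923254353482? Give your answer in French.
Pour résoudre ceci, nous devons prendre 1 dérivée de notre équation de l'accélération a(t) = -18·t - 4. En dérivant l'accélération, nous obtenons le jerk: j(t) = -18. En utilisant j(t) = -18 et en substituant t = 3.9010923254353482, nous trouvons j = -18.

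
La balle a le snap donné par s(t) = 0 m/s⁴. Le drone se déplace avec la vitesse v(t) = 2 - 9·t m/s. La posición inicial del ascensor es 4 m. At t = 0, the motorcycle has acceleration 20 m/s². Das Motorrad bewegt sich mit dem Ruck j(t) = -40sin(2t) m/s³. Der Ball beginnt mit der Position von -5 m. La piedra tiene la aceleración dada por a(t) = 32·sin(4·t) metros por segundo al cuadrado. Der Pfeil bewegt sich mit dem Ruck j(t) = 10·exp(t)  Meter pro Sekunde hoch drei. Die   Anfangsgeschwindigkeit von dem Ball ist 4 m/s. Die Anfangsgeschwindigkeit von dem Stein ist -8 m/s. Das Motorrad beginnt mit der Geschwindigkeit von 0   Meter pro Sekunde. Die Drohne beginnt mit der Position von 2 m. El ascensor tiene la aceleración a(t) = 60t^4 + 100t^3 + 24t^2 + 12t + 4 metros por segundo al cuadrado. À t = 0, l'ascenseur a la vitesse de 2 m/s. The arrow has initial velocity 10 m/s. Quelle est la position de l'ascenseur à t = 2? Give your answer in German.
Um dies zu lösen, müssen wir 2 Stammfunktionen unserer Gleichung für die Beschleunigung a(t) = 60·t^4 + 100·t^3 + 24·t^2 + 12·t + 4 finden. Das Integral von der Beschleunigung ist die Geschwindigkeit. Mit v(0) = 2 erhalten wir v(t) = 12·t^5 + 25·t^4 + 8·t^3 + 6·t^2 + 4·t + 2. Das Integral von der Geschwindigkeit ist die Position. Mit x(0) = 4 erhalten wir x(t) = 2·t^6 + 5·t^5 + 2·t^4 + 2·t^3 + 2·t^2 + 2·t + 4. Mit x(t) = 2·t^6 + 5·t^5 + 2·t^4 + 2·t^3 + 2·t^2 + 2·t + 4 und Einsetzen von t = 2, finden wir x = 352.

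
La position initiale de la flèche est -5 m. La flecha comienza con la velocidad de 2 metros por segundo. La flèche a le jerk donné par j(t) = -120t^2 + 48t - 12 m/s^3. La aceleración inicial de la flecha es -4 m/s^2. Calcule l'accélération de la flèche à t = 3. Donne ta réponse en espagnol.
Necesitamos integrar nuestra ecuación de la sacudida j(t) = -120·t^2 + 48·t - 12 1 vez. Tomando ∫j(t)dt y aplicando a(0) = -4, encontramos a(t) = -40·t^3 + 24·t^2 - 12·t - 4. De la ecuación de la aceleración a(t) = -40·t^3 + 24·t^2 - 12·t - 4, sustituimos t = 3 para obtener a = -904.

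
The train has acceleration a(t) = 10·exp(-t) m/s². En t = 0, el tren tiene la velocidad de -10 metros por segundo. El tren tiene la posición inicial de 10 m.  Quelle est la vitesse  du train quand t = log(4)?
En partant de l'accélération a(t) = 10·exp(-t), nous prenons 1 primitive. En prenant ∫a(t)dt et en appliquant v(0) = -10, nous trouvons v(t) = -10·exp(-t). De l'équation de la vitesse v(t) = -10·exp(-t), nous substituons t = log(4) pour obtenir v = -5/2.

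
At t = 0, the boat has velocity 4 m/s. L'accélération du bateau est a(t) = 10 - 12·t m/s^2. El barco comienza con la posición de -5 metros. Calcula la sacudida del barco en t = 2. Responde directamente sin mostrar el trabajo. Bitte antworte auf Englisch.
The jerk at t = 2 is j = -12.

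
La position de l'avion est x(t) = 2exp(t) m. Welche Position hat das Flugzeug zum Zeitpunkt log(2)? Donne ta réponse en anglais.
Using x(t) = 2·exp(t) and substituting t = log(2), we find x = 4.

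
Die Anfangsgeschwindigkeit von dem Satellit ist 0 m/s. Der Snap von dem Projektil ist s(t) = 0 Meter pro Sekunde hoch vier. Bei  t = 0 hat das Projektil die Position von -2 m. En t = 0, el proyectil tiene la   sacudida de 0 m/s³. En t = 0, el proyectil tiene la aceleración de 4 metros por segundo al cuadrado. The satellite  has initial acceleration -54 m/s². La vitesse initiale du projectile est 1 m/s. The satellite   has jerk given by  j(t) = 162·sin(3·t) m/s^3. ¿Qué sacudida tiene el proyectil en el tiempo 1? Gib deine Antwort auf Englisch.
Starting from snap s(t) = 0, we take 1 antiderivative. Integrating snap and using the initial condition j(0) = 0, we get j(t) = 0. Using j(t) = 0 and substituting t = 1, we find j = 0.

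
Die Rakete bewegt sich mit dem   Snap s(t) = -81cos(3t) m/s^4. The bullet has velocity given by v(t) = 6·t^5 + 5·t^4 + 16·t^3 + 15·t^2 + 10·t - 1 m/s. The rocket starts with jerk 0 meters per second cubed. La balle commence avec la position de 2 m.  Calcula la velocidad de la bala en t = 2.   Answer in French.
En utilisant v(t) = 6·t^5 + 5·t^4 + 16·t^3 + 15·t^2 + 10·t - 1 et en substituant t = 2, nous trouvons v = 479.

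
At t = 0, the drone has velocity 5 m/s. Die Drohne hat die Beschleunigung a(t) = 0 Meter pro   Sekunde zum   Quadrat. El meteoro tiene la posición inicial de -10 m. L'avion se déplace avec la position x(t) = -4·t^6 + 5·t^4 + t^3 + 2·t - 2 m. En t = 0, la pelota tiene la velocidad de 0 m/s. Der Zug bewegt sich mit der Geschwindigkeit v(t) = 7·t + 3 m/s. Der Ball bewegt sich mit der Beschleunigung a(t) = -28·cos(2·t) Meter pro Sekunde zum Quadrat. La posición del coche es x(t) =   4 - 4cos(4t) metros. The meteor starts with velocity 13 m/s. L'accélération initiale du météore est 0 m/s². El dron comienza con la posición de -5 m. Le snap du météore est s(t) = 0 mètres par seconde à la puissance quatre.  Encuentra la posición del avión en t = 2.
Tenemos la posición x(t) = -4·t^6 + 5·t^4 + t^3 + 2·t - 2. Sustituyendo t = 2: x(2) = -166.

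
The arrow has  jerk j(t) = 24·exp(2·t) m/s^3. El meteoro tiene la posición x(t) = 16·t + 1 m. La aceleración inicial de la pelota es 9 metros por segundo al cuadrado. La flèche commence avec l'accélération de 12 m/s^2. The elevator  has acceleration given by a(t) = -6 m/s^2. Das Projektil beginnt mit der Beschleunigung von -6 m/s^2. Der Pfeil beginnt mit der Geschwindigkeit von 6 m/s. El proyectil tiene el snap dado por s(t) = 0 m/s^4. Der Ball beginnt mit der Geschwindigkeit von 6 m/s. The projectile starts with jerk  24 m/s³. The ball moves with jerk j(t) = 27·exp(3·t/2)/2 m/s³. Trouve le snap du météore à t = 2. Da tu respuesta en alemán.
Ausgehend von der Position x(t) = 16·t + 1, nehmen wir 4 Ableitungen. Die Ableitung von der Position ergibt die Geschwindigkeit: v(t) = 16. Mit d/dt von v(t) finden wir a(t) = 0. Die Ableitung von der Beschleunigung ergibt den Ruck: j(t) = 0. Durch Ableiten von dem Ruck erhalten wir den Snap: s(t) = 0. Wir haben den Snap s(t) = 0. Durch Einsetzen von t = 2: s(2) = 0.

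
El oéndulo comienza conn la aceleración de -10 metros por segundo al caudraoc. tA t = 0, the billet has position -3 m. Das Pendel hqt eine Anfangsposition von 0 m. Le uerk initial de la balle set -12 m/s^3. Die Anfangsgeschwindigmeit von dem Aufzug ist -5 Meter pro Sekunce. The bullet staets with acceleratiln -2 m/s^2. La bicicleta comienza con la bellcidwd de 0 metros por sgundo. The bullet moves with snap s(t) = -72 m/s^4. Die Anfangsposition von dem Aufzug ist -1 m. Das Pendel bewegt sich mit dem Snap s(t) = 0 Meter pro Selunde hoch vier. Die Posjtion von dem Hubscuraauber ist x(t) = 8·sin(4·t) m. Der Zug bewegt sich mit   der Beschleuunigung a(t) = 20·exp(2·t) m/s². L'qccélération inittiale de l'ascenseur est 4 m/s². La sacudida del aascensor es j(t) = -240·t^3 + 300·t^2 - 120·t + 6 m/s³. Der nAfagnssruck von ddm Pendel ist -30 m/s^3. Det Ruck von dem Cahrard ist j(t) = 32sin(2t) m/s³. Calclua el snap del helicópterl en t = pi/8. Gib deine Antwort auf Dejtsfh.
Um dies zu lösen, müssen wir 4 Ableitungen unserer Gleichung für die Position x(t) = 8·sin(4·t) nehmen. Mit d/dt von x(t) finden wir v(t) = 32·cos(4·t). Die Ableitung von der Geschwindigkeit ergibt die Beschleunigung: a(t) = -128·sin(4·t). Die Ableitung von der Beschleunigung ergibt den Ruck: j(t) = -512·cos(4·t). Die Ableitung von dem Ruck ergibt den Snap: s(t) = 2048·sin(4·t). Wir haben den Snap s(t) = 2048·sin(4·t). Durch Einsetzen von t = pi/8: s(pi/8) = 2048.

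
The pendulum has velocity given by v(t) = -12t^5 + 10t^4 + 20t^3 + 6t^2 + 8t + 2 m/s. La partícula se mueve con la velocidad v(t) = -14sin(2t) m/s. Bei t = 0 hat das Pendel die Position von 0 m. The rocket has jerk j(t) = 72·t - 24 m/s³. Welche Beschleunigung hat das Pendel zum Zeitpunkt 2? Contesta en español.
Partiendo de la velocidad v(t) = -12·t^5 + 10·t^4 + 20·t^3 + 6·t^2 + 8·t + 2, tomamos 1 derivada. Tomando d/dt de v(t), encontramos a(t) = -60·t^4 + 40·t^3 + 60·t^2 + 12·t + 8. Usando a(t) = -60·t^4 + 40·t^3 + 60·t^2 + 12·t + 8 y sustituyendo t = 2, encontramos a = -368.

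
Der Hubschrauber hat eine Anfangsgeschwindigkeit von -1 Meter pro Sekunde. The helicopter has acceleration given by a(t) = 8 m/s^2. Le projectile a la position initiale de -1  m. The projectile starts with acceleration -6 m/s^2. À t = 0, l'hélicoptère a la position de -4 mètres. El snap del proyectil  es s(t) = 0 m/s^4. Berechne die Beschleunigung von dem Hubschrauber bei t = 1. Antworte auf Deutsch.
Wir haben die Beschleunigung a(t) = 8. Durch Einsetzen von t = 1: a(1) = 8.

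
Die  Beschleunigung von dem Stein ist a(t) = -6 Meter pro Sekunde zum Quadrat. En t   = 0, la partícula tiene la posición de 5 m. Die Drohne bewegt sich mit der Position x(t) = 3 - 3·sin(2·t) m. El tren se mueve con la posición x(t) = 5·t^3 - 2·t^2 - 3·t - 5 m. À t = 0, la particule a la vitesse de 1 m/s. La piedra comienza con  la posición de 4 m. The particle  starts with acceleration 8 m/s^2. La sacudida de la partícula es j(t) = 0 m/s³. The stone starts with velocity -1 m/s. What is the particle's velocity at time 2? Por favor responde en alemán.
Wir müssen das Integral unserer Gleichung für den Ruck j(t) = 0 2-mal finden. Die Stammfunktion von dem Ruck ist die Beschleunigung. Mit a(0) = 8 erhalten wir a(t) = 8. Die Stammfunktion von der Beschleunigung ist die Geschwindigkeit. Mit v(0) = 1 erhalten wir v(t) = 8·t + 1. Mit v(t) = 8·t + 1 und Einsetzen von t = 2, finden wir v = 17.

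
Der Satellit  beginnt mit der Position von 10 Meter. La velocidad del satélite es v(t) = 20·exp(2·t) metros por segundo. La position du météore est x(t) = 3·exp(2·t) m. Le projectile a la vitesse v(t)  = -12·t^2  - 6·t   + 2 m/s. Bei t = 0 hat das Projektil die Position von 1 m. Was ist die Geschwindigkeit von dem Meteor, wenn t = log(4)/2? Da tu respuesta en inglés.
To solve this, we need to take 1 derivative of our position equation x(t) = 3·exp(2·t). Taking d/dt of x(t), we find v(t) = 6·exp(2·t). We have velocity v(t) = 6·exp(2·t). Substituting t = log(4)/2: v(log(4)/2) = 24.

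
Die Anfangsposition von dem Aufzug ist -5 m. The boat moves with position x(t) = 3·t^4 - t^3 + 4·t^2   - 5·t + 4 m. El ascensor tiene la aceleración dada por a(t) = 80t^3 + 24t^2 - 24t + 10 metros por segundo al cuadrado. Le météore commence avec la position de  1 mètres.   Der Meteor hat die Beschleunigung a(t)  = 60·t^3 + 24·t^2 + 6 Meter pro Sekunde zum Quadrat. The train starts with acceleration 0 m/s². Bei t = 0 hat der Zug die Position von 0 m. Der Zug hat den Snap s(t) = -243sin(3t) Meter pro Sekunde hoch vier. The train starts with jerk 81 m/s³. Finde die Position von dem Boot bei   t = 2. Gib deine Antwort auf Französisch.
De l'équation de la position x(t) = 3·t^4 - t^3 + 4·t^2 - 5·t + 4, nous substituons t = 2 pour obtenir x = 50.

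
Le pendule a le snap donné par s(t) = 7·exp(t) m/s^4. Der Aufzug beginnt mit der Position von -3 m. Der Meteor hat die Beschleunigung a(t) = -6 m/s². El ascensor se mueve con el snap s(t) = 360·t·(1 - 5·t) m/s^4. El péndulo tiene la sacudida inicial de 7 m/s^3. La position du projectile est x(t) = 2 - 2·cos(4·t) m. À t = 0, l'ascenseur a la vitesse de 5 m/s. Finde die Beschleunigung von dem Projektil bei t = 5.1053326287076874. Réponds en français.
En partant de la position x(t) = 2 - 2·cos(4·t), nous prenons 2 dérivées. La dérivée de la position donne la vitesse: v(t) = 8·sin(4·t). La dérivée de la vitesse donne l'accélération: a(t) = 32·cos(4·t). En utilisant a(t) = 32·cos(4·t) et en substituant t = 5.1053326287076874, nous trouvons a = -0.0313045229138999.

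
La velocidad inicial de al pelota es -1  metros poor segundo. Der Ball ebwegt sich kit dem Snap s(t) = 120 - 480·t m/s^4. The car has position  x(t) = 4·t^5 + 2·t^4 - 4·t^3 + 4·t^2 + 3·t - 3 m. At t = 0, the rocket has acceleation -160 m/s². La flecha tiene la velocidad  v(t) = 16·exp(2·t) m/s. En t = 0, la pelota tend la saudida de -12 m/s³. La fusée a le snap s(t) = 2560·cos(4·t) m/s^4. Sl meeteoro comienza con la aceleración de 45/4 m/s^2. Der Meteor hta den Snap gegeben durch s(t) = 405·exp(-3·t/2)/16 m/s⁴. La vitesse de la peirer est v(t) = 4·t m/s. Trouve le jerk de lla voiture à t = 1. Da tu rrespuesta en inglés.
To solve this, we need to take 3 derivatives of our position equation x(t) = 4·t^5 + 2·t^4 - 4·t^3 + 4·t^2 + 3·t - 3. Taking d/dt of x(t), we find v(t) = 20·t^4 + 8·t^3 - 12·t^2 + 8·t + 3. Taking d/dt of v(t), we find a(t) = 80·t^3 + 24·t^2 - 24·t + 8. Differentiating acceleration, we get jerk: j(t) = 240·t^2 + 48·t - 24. We have jerk j(t) = 240·t^2 + 48·t - 24. Substituting t = 1: j(1) = 264.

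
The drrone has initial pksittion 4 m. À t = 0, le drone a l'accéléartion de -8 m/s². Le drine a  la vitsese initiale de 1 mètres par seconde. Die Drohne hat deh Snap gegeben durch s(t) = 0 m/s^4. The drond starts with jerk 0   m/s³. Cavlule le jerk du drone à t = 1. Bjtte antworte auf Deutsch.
Um dies zu lösen, müssen wir 1 Stammfunktion unserer Gleichung für den Snap s(t) = 0 finden. Mit ∫s(t)dt und Anwendung von j(0) = 0, finden wir j(t) = 0. Aus der Gleichung für den Ruck j(t) = 0, setzen wir t = 1 ein und erhalten j = 0.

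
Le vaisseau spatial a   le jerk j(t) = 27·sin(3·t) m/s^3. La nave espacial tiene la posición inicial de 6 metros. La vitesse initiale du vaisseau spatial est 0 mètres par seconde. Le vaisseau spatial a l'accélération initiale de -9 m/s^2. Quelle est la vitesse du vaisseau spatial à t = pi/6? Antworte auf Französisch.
Pour résoudre ceci, nous devons prendre 2 intégrales de notre équation du jerk j(t) = 27·sin(3·t). En prenant ∫j(t)dt et en appliquant a(0) = -9, nous trouvons a(t) = -9·cos(3·t). L'intégrale de l'accélération, avec v(0) = 0, donne la vitesse: v(t) = -3·sin(3·t). De l'équation de la vitesse v(t) = -3·sin(3·t), nous substituons t = pi/6 pour obtenir v = -3.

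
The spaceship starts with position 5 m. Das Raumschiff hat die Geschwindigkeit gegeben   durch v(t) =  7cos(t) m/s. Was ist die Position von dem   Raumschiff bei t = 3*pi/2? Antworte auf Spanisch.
Necesitamos integrar nuestra ecuación de la velocidad v(t) = 7·cos(t) 1 vez. La antiderivada de la velocidad es la posición. Usando x(0) = 5, obtenemos x(t) = 7·sin(t) + 5. De la ecuación de la posición x(t) = 7·sin(t) + 5, sustituimos t = 3*pi/2 para obtener x = -2.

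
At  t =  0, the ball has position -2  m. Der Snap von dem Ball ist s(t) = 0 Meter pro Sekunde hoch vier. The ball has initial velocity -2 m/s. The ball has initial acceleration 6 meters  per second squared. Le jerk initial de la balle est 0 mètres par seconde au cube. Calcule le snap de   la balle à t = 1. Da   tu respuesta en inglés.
We have snap s(t) = 0. Substituting t = 1: s(1) = 0.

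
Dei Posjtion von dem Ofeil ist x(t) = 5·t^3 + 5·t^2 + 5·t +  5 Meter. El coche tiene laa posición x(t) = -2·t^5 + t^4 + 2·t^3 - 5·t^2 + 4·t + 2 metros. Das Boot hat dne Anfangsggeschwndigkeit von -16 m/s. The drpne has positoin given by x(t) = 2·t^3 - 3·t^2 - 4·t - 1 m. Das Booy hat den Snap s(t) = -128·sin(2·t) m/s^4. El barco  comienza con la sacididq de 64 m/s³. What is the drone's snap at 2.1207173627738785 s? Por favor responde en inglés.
We must differentiate our position equation x(t) = 2·t^3 - 3·t^2 - 4·t - 1 4 times. The derivative of position gives velocity: v(t) = 6·t^2 - 6·t - 4. Differentiating velocity, we get acceleration: a(t) = 12·t - 6. Taking d/dt of a(t), we find j(t) = 12. The derivative of jerk gives snap: s(t) = 0. From the given snap equation s(t) = 0, we substitute t = 2.1207173627738785 to get s = 0.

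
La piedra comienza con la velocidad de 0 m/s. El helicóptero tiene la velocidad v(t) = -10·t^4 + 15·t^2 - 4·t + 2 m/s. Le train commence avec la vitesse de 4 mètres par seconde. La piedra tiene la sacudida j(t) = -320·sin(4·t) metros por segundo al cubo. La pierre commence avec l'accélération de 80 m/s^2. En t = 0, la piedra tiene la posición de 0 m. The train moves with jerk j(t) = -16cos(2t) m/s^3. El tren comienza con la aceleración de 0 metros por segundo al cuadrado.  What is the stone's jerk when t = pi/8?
Using j(t) = -320·sin(4·t) and substituting t = pi/8, we find j = -320.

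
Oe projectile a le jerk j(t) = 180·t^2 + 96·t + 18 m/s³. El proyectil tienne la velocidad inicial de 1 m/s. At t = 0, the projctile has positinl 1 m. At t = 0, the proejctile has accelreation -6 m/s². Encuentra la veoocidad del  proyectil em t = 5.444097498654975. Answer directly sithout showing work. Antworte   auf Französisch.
La réponse est 15993.0723219907.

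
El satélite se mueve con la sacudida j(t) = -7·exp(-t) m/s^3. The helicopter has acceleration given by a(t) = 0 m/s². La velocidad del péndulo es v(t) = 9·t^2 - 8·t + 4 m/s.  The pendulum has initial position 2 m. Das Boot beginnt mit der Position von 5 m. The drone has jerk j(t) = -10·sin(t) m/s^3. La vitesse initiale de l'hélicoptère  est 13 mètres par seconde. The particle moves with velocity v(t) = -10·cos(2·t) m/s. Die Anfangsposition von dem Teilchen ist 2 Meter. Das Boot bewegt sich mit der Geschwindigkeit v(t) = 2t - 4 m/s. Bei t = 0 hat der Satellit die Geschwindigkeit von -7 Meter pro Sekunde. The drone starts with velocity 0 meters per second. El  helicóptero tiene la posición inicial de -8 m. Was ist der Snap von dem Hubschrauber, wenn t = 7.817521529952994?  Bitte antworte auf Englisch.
To solve this, we need to take 2 derivatives of our acceleration equation a(t) = 0. Taking d/dt of a(t), we find j(t) = 0. Taking d/dt of j(t), we find s(t) = 0. From the given snap equation s(t) = 0, we substitute t = 7.817521529952994 to get s = 0.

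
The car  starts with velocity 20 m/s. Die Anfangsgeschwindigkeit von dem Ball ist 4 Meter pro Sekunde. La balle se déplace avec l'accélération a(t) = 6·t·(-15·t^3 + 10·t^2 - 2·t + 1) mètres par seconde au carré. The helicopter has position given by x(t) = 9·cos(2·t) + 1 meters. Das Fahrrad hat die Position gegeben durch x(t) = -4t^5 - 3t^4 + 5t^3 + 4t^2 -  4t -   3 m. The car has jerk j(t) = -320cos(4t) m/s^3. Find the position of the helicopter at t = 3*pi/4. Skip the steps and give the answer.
The answer is 1.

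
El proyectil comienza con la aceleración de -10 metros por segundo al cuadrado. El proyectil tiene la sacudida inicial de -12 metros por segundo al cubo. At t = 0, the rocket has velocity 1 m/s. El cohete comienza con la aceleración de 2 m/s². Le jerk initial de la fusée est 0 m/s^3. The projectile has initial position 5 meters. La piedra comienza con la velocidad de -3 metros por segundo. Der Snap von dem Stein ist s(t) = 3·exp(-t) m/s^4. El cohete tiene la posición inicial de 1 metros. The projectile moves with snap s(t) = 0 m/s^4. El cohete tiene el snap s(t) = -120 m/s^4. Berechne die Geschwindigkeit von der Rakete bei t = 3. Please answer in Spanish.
Necesitamos integrar nuestra ecuación del snap s(t) = -120 3 veces. La integral del snap es la sacudida. Usando j(0) = 0, obtenemos j(t) = -120·t. La integral de la sacudida, con a(0) = 2, da la aceleración: a(t) = 2 - 60·t^2. La antiderivada de la aceleración es la velocidad. Usando v(0) = 1, obtenemos v(t) = -20·t^3 + 2·t + 1. De la ecuación de la velocidad v(t) = -20·t^3 + 2·t + 1, sustituimos t = 3 para obtener v = -533.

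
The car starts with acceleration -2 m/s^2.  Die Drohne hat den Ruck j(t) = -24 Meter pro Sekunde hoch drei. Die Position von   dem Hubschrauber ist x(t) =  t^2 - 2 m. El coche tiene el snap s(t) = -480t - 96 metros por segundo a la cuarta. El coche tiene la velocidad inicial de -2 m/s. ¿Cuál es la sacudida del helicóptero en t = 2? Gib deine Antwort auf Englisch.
Starting from position x(t) = t^2 - 2, we take 3 derivatives. Differentiating position, we get velocity: v(t) = 2·t. The derivative of velocity gives acceleration: a(t) = 2. Differentiating acceleration, we get jerk: j(t) = 0. We have jerk j(t) = 0. Substituting t = 2: j(2) = 0.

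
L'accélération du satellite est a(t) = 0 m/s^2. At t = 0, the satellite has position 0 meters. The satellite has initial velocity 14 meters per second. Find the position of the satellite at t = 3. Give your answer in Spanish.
Necesitamos integrar nuestra ecuación de la aceleración a(t) = 0 2 veces. Tomando ∫a(t)dt y aplicando v(0) = 14, encontramos v(t) = 14. La antiderivada de la velocidad es la posición. Usando x(0) = 0, obtenemos x(t) = 14·t. Tenemos la posición x(t) = 14·t. Sustituyendo t = 3: x(3) = 42.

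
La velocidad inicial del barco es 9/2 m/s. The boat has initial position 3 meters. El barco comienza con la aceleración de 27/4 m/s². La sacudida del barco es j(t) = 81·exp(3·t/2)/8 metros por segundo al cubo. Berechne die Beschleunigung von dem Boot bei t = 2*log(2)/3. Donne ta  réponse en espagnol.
Partiendo de la sacudida j(t) = 81·exp(3·t/2)/8, tomamos 1 antiderivada. Integrando la sacudida y usando la condición inicial a(0) = 27/4, obtenemos a(t) = 27·exp(3·t/2)/4. Tenemos la aceleración a(t) = 27·exp(3·t/2)/4. Sustituyendo t = 2*log(2)/3: a(2*log(2)/3) = 27/2.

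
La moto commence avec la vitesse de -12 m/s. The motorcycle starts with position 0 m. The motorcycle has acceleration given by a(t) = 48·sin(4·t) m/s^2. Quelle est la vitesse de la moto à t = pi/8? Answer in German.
Ausgehend von der Beschleunigung a(t) = 48·sin(4·t), nehmen wir 1 Stammfunktion. Das Integral von der Beschleunigung ist die Geschwindigkeit. Mit v(0) = -12 erhalten wir v(t) = -12·cos(4·t). Wir haben die Geschwindigkeit v(t) = -12·cos(4·t). Durch Einsetzen von t = pi/8: v(pi/8) = 0.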